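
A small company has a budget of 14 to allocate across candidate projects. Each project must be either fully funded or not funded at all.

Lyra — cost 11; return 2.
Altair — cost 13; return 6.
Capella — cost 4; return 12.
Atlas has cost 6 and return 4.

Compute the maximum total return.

Capella: cost 4 ≤ 14, return 12.
Capella + Atlas: cost 4 + 6 = 10 ≤ 14, return 12 + 4 = 16.
Altair: cost 13 ≤ 14, return 6.
Best is Capella and Atlas with total return 16.

16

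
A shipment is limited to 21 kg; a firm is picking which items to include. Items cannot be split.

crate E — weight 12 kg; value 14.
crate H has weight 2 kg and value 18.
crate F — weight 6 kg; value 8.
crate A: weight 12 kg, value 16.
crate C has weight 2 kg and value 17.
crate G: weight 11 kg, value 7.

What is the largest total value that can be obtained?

crate H + crate A + crate C: weight 2 + 12 + 2 = 16 ≤ 21, value 18 + 16 + 17 = 51.
crate H + crate F + crate C + crate G: weight 2 + 6 + 2 + 11 = 21 ≤ 21, value 18 + 8 + 17 + 7 = 50.
crate E + crate H + crate C: weight 12 + 2 + 2 = 16 ≤ 21, value 14 + 18 + 17 = 49.
Best is crate H, crate A, and crate C with total value 51.

51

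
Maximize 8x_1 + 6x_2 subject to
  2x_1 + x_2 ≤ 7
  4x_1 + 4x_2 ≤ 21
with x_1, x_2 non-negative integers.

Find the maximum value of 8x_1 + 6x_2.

34

The continuous relaxation peaks at (1.75, 3.5) with value 35.00; rounding to a feasible lattice point costs some objective.
(x_1,x_2)=(2,3): 2·2+1·3=7≤7, 4·2+4·3=20≤21, objective 34.
(x_1,x_2)=(1,4): 2·1+1·4=6≤7, 4·1+4·4=20≤21, objective 32.
(x_1,x_2)=(2,2): 2·2+1·2=6≤7, 4·2+4·2=16≤21, objective 28.
(x_1,x_2)=(1,3): 2·1+1·3=5≤7, 4·1+4·3=16≤21, objective 26.
Maximum is 34 at (x_1,x_2)=(2,3).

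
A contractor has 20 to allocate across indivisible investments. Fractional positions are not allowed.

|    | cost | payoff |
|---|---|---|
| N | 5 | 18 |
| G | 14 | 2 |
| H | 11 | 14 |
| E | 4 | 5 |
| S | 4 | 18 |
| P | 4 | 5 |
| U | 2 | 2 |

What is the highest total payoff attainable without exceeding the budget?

Treat it as a binary knapsack problem.
N + E + S + P + U: cost 5 + 4 + 4 + 4 + 2 = 19 ≤ 20, payoff 18 + 5 + 18 + 5 + 2 = 48.
N + E + S + P: cost 5 + 4 + 4 + 4 = 17 ≤ 20, payoff 18 + 5 + 18 + 5 = 46.
N + H + S: cost 5 + 11 + 4 = 20 ≤ 20, payoff 18 + 14 + 18 = 50.
Best is N, H, and S with total payoff 50.

50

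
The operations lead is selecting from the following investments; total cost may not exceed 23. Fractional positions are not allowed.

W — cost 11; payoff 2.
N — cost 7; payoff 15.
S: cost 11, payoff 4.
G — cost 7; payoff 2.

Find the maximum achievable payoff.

19

N + S: cost 7 + 11 = 18 ≤ 23, payoff 15 + 4 = 19.
N + G: cost 7 + 7 = 14 ≤ 23, payoff 15 + 2 = 17.
Best is N and S with total payoff 19.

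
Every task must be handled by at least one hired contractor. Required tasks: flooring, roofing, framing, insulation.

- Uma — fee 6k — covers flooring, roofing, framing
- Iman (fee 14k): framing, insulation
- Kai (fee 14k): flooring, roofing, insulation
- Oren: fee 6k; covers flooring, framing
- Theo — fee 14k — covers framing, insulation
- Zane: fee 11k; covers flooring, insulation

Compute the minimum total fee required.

17

Choose Uma and Zane: together they cover flooring, roofing, framing, insulation — every task.
Total fee: 6 + 11 = 17.
No cover costs less than 17.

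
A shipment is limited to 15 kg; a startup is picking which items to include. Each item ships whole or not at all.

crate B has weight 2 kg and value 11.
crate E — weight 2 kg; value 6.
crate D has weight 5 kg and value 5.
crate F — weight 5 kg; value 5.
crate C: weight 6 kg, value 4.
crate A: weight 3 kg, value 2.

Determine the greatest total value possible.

27

This is an integer program with binary decision variables.
Take crate B, crate E, crate D, and crate F: weight 2 + 2 + 5 + 5 = 14 ≤ 15, value 11 + 6 + 5 + 5 = 27.
No other feasible combination does better.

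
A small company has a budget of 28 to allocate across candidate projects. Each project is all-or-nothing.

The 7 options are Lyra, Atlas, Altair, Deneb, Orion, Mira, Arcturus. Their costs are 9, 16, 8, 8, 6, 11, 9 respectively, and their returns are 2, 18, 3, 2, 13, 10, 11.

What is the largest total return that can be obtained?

34

Orion + Mira + Arcturus: cost 6 + 11 + 9 = 26 ≤ 28, return 13 + 10 + 11 = 34.
Atlas + Arcturus: cost 16 + 9 = 25 ≤ 28, return 18 + 11 = 29.
Atlas + Orion: cost 16 + 6 = 22 ≤ 28, return 18 + 13 = 31.
Best is Orion, Mira, and Arcturus with total return 34.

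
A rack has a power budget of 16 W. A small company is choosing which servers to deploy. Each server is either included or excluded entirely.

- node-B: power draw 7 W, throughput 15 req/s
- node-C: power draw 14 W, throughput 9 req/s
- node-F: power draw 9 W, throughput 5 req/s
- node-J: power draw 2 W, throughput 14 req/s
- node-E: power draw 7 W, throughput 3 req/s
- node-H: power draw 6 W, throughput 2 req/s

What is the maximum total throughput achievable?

32

Treat it as a binary knapsack problem.
Take node-B, node-J, and node-E: power draw 7 + 2 + 7 = 16 ≤ 16, throughput 15 + 14 + 3 = 32.
No other feasible combination does better.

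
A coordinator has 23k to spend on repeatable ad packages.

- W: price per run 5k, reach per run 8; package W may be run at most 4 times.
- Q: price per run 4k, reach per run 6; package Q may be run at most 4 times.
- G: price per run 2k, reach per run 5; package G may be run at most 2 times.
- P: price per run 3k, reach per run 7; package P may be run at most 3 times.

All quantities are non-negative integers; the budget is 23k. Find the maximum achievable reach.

Take 2×W, 2×G, and 3×P: price 23 ≤ 23, reach 2·8 + 2·5 + 3·7 = 47.
G has the best ratio (5/2) and is taken to its limit of 2; remaining capacity is filled optimally with the others.

47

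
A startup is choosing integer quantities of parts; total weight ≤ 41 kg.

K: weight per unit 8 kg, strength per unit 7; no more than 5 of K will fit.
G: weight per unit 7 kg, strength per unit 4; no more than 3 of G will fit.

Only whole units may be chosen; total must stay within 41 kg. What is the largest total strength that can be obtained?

K has the best ratio (7/8); taking only K gives at most 5×7 = 35 (stopped by the weight limit).
Optimal: 5×K: weight 40 ≤ 41, strength 5·7 = 35.

35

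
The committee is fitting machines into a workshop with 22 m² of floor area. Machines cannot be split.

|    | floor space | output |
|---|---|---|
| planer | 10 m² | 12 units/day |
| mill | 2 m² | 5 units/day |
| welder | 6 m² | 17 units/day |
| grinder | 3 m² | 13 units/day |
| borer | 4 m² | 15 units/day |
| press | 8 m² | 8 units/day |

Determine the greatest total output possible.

53

Take welder, grinder, borer, and press: floor space 6 + 3 + 4 + 8 = 21 ≤ 22, output 17 + 13 + 15 + 8 = 53.
No other feasible combination does better.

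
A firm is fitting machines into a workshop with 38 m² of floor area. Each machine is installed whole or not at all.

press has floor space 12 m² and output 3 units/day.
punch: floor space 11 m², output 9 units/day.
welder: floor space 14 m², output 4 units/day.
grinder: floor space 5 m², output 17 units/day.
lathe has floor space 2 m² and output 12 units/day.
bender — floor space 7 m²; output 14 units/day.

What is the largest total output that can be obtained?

Take press, punch, grinder, lathe, and bender: floor space 12 + 11 + 5 + 2 + 7 = 37 ≤ 38, output 3 + 9 + 17 + 12 + 14 = 55.
No other feasible combination does better.

55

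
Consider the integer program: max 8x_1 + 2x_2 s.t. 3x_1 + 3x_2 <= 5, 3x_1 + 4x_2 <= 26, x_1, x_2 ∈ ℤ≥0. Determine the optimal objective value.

(x_1,x_2)=(1,0): 3·1+3·0=3≤5, 3·1+4·0=3≤26, objective 8.
(x_1,x_2)=(0,1): 3·0+3·1=3≤5, 3·0+4·1=4≤26, objective 2.
(x_1,x_2)=(0,0): 3·0+3·0=0≤5, 3·0+4·0=0≤26, objective 0.
The best lattice point is (1,0), giving 8.

8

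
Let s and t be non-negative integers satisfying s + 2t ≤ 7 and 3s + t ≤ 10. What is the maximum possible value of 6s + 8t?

30

(s,t)=(1,3): 1·1+2·3=7≤7, 3·1+1·3=6≤10, objective 30.
(s,t)=(2,2): 1·2+2·2=6≤7, 3·2+1·2=8≤10, objective 28.
(s,t)=(3,1): 1·3+2·1=5≤7, 3·3+1·1=10≤10, objective 26.
Maximum is 30 at (s,t)=(1,3).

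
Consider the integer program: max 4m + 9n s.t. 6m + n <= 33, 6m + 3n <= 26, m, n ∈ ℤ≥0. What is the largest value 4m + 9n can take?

(m,n)=(0,8): 6·0+1·8=8≤33, 6·0+3·8=24≤26, objective 72.
(m,n)=(0,7): 6·0+1·7=7≤33, 6·0+3·7=21≤26, objective 63.
No feasible integer point exceeds 72.

72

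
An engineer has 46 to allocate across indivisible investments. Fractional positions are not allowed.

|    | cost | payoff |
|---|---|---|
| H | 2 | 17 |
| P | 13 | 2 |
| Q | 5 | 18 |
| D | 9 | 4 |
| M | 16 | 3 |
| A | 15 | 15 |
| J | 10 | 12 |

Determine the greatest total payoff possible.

This is an integer program with binary decision variables.
Take H, Q, D, A, and J: cost 2 + 5 + 9 + 15 + 10 = 41 ≤ 46, payoff 17 + 18 + 4 + 15 + 12 = 66.
No other feasible combination does better.

66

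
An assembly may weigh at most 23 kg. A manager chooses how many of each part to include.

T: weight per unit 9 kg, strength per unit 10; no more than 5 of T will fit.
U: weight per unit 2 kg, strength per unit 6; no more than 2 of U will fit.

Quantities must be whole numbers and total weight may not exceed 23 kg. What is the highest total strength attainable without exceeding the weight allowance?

U has the best ratio (6/2); taking only U gives at most 2×6 = 12 (stopped by the supply cap of 2).
Mixing does better — 2×T and 2×U: weight 22 ≤ 23, strength 2·10 + 2·6 = 32.

32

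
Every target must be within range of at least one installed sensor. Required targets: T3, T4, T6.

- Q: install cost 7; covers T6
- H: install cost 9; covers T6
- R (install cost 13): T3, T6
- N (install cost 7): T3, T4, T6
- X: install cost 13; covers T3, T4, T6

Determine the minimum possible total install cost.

N alone covers T3, T4, T6 — every target.
Total install cost: 7.
No cover costs less than 7.

7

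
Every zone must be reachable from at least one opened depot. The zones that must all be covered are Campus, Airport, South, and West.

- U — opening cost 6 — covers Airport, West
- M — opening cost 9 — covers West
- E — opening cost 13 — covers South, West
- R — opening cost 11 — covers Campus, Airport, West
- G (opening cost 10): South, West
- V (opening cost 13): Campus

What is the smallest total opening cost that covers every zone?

This is an integer covering problem.
The greedy cost-per-new-zone heuristic would pick U, G, and R for 27, but a cheaper cover exists.
Choose R and G: together they cover Campus, Airport, South, West — every zone.
Total opening cost: 11 + 10 = 21.
No cover costs less than 21.

21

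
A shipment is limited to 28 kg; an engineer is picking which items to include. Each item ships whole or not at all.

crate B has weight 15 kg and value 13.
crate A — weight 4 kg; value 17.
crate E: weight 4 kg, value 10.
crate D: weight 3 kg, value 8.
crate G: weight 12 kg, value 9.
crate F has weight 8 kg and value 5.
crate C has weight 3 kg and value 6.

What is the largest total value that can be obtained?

crate A + crate E + crate D + crate F + crate C: weight 4 + 4 + 3 + 8 + 3 = 22 ≤ 28, value 17 + 10 + 8 + 5 + 6 = 46.
crate A + crate E + crate D + crate G + crate C: weight 4 + 4 + 3 + 12 + 3 = 26 ≤ 28, value 17 + 10 + 8 + 9 + 6 = 50.
crate B + crate A + crate E + crate D: weight 15 + 4 + 4 + 3 = 26 ≤ 28, value 13 + 17 + 10 + 8 = 48.
Best is crate A, crate E, crate D, crate G, and crate C with total value 50.

50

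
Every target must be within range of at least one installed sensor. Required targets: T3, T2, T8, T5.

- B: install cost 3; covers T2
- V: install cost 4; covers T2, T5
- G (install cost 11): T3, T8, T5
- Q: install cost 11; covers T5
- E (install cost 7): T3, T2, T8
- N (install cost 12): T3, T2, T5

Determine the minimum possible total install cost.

Choose V and E: together they cover T3, T2, T8, T5 — every target.
Total install cost: 4 + 7 = 11.
No cover costs less than 11.

11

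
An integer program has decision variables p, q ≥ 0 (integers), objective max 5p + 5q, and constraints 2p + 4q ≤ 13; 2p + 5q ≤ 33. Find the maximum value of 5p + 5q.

30

Relaxing integrality, the LP optimum is 32.50 at (p,q) = (6.5, 0), which is not an integer point.
(p,q)=(6,0): 2·6+4·0=12≤13, 2·6+5·0=12≤33, objective 30.
(p,q)=(5,0): 2·5+4·0=10≤13, 2·5+5·0=10≤33, objective 25.
The best lattice point is (6,0), giving 30.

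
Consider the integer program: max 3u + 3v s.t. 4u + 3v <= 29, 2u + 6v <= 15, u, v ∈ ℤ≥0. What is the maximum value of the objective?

(u,v)=(7,0): 4·7+3·0=28≤29, 2·7+6·0=14≤15, objective 21.
(u,v)=(6,0): 4·6+3·0=24≤29, 2·6+6·0=12≤15, objective 18.
The best lattice point is (7,0), giving 21.

21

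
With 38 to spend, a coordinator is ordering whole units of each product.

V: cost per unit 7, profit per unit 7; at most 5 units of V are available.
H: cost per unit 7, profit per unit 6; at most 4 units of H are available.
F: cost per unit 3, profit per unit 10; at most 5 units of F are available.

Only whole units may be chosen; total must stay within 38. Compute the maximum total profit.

71

Take 3×V and 5×F: cost 36 ≤ 38, profit 3·7 + 5·10 = 71.
F has the best ratio (10/3) and is taken to its limit of 5; remaining capacity is filled optimally with the others.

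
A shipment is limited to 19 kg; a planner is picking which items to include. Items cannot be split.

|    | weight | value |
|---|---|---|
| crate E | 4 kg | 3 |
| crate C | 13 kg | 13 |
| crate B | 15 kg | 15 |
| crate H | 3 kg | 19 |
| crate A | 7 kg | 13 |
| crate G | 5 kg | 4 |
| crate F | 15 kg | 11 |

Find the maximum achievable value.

39

Allowing fractional choices, the relaxed optimum would be about 41.0, but items are indivisible.
crate H + crate A + crate G: weight 3 + 7 + 5 = 15 ≤ 19, value 19 + 13 + 4 = 36.
crate E + crate H + crate A + crate G: weight 4 + 3 + 7 + 5 = 19 ≤ 19, value 3 + 19 + 13 + 4 = 39.
Best is crate E, crate H, crate A, and crate G with total value 39.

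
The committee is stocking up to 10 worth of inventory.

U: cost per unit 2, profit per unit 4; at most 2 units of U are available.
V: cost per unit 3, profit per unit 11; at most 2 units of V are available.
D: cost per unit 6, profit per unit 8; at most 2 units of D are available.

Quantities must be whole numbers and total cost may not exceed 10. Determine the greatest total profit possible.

This is a bounded integer knapsack.
Take 2×U and 2×V: cost 10 ≤ 10, profit 2·4 + 2·11 = 30.
V has the best ratio (11/3) and is taken to its limit of 2; remaining capacity is filled optimally with the others.

30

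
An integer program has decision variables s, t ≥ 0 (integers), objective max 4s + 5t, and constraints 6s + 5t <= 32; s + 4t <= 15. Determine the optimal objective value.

23

The continuous relaxation peaks at (2.79, 3.05) with value 26.42; rounding to a feasible lattice point costs some objective.
(s,t)=(2,3): 6·2+5·3=27≤32, 1·2+4·3=14≤15, objective 23.
(s,t)=(3,2): 6·3+5·2=28≤32, 1·3+4·2=11≤15, objective 22.
(s,t)=(1,3): 6·1+5·3=21≤32, 1·1+4·3=13≤15, objective 19.
No feasible integer point exceeds 23.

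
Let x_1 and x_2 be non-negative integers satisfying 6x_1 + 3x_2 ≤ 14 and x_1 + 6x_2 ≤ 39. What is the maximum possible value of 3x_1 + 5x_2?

Relaxing integrality, the LP optimum is 23.33 at (x_1,x_2) = (0, 4.67), which is not an integer point.
(x_1,x_2)=(0,4): 6·0+3·4=12≤14, 1·0+6·4=24≤39, objective 20.
(x_1,x_2)=(0,3): 6·0+3·3=9≤14, 1·0+6·3=18≤39, objective 15.
Maximum is 20 at (x_1,x_2)=(0,4).

20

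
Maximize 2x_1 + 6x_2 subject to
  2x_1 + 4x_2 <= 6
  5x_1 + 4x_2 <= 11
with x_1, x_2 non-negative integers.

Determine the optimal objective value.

8

Relaxing integrality, the LP optimum is 9.00 at (x_1,x_2) = (0, 1.5), which is not an integer point.
(x_1,x_2)=(1,1) is feasible, giving 8.
(x_1,x_2)=(0,1) is feasible, giving 6.
(x_1,x_2)=(2,0) is feasible, giving 4.
No feasible integer point exceeds 8.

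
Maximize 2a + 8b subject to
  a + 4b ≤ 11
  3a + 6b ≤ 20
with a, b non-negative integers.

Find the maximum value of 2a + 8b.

Relaxing integrality, the LP optimum is 22.00 at (a,b) = (0, 2.75), which is not an integer point.
(a,b)=(2,2): 1·2+4·2=10≤11, 3·2+6·2=18≤20, objective 20.
(a,b)=(1,2): 1·1+4·2=9≤11, 3·1+6·2=15≤20, objective 18.
(a,b)=(0,2): 1·0+4·2=8≤11, 3·0+6·2=12≤20, objective 16.
The best lattice point is (2,2), giving 20.

20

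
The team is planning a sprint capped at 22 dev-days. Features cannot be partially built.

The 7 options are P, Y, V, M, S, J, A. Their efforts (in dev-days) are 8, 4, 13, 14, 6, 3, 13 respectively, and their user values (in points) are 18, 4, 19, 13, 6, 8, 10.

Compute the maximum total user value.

Treat it as a binary knapsack problem.
Allowing fractional choices, the relaxed optimum would be about 42.1, but features are indivisible.
P + Y + S + J: effort 8 + 4 + 6 + 3 = 21 ≤ 22, user value 18 + 4 + 6 + 8 = 36.
P + V: effort 8 + 13 = 21 ≤ 22, user value 18 + 19 = 37.
V + S + J: effort 13 + 6 + 3 = 22 ≤ 22, user value 19 + 6 + 8 = 33.
Best is P and V with total user value 37.

37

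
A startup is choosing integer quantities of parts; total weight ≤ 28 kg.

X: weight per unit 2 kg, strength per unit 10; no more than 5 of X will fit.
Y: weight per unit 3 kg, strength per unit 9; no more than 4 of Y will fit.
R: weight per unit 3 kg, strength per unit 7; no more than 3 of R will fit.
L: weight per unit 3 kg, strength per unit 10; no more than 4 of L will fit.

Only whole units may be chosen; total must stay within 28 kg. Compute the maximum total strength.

X has the best ratio (10/2); taking only X gives at most 5×10 = 50 (stopped by the supply cap of 5).
Mixing does better — 5×X, 2×Y, and 4×L: weight 28 ≤ 28, strength 5·10 + 2·9 + 4·10 = 108.

108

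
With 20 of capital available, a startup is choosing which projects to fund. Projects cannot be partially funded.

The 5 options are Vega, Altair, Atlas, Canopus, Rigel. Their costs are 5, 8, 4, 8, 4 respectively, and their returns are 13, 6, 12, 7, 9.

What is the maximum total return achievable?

34

This is a 0-1 knapsack instance.
Vega + Atlas + Rigel: cost 5 + 4 + 4 = 13 ≤ 20, return 13 + 12 + 9 = 34.
Vega + Atlas + Canopus: cost 5 + 4 + 8 = 17 ≤ 20, return 13 + 12 + 7 = 32.
Vega + Altair + Atlas: cost 5 + 8 + 4 = 17 ≤ 20, return 13 + 6 + 12 = 31.
Best is Vega, Atlas, and Rigel with total return 34.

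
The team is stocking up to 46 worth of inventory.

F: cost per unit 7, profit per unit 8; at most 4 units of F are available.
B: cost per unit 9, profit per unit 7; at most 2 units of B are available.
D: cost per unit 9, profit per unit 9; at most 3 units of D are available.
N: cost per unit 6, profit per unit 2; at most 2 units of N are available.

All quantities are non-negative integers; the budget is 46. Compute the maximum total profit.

4×F and 2×D: cost 46 ≤ 46, profit 4·8 + 2·9 = 50.
4×F, 1×B, and 1×D: cost 46 ≤ 46, profit 4·8 + 1·7 + 1·9 = 48.
Best is 50.

50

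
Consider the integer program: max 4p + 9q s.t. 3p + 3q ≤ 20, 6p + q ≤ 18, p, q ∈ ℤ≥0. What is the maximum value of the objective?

54

(p,q)=(0,6) is feasible, giving 54.
(p,q)=(1,5) is feasible, giving 49.
(p,q)=(0,5) is feasible, giving 45.
No feasible integer point exceeds 54.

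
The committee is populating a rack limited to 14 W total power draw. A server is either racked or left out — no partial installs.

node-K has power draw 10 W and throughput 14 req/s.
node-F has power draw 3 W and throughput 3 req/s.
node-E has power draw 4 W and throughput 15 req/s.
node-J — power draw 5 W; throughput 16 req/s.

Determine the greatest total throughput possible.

34

node-F + node-E + node-J: power draw 3 + 4 + 5 = 12 ≤ 14, throughput 3 + 15 + 16 = 34.
node-E + node-J: power draw 4 + 5 = 9 ≤ 14, throughput 15 + 16 = 31.
Best is node-F, node-E, and node-J with total throughput 34.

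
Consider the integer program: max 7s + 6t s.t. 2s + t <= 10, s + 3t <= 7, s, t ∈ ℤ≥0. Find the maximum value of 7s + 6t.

35

(s,t)=(5,0): 2·5+1·0=10≤10, 1·5+3·0=5≤7, objective 35.
(s,t)=(4,1): 2·4+1·1=9≤10, 1·4+3·1=7≤7, objective 34.
(s,t)=(4,0): 2·4+1·0=8≤10, 1·4+3·0=4≤7, objective 28.
(s,t)=(3,1): 2·3+1·1=7≤10, 1·3+3·1=6≤7, objective 27.
No feasible integer point exceeds 35.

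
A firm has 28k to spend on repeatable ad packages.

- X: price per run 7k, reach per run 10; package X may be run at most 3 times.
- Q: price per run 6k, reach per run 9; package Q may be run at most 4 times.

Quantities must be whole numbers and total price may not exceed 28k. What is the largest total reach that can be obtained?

This is a bounded integer knapsack.
Q has the best ratio (9/6); taking only Q gives at most 4×9 = 36 (stopped by the price limit).
Mixing does better — 3×X and 1×Q: price 27 ≤ 28, reach 3·10 + 1·9 = 39.

39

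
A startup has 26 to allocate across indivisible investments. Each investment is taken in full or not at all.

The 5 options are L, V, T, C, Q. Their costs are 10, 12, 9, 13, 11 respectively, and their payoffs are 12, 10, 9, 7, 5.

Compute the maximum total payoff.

22

Treat it as a binary knapsack problem.
L + V: cost 10 + 12 = 22 ≤ 26, payoff 12 + 10 = 22.
L + T: cost 10 + 9 = 19 ≤ 26, payoff 12 + 9 = 21.
Best is L and V with total payoff 22.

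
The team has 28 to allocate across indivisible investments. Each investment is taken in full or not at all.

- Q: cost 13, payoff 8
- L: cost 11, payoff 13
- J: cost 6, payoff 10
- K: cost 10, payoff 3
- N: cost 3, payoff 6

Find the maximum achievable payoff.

29

Allowing fractional choices, the relaxed optimum would be about 33.9, but investments are indivisible.
Q + L + N: cost 13 + 11 + 3 = 27 ≤ 28, payoff 8 + 13 + 6 = 27.
L + J + N: cost 11 + 6 + 3 = 20 ≤ 28, payoff 13 + 10 + 6 = 29.
Best is L, J, and N with total payoff 29.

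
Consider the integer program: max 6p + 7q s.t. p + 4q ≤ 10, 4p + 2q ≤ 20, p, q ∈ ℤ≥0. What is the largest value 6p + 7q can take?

31

(p,q)=(4,1): 1·4+4·1=8≤10, 4·4+2·1=18≤20, objective 31.
(p,q)=(5,0): 1·5+4·0=5≤10, 4·5+2·0=20≤20, objective 30.
No feasible integer point exceeds 31.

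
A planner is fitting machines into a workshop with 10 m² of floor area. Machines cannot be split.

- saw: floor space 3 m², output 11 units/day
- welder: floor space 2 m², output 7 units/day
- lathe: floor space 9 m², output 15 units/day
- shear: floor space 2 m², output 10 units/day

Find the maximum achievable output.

This is a 0-1 knapsack instance.
saw + shear: floor space 3 + 2 = 5 ≤ 10, output 11 + 10 = 21.
saw + welder + shear: floor space 3 + 2 + 2 = 7 ≤ 10, output 11 + 7 + 10 = 28.
Best is saw, welder, and shear with total output 28.

28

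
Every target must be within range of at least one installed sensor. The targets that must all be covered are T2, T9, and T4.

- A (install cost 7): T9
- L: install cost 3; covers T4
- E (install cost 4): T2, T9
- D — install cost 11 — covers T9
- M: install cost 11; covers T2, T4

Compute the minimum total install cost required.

Choose L and E: together they cover T2, T9, T4 — every target.
Total install cost: 3 + 4 = 7.

7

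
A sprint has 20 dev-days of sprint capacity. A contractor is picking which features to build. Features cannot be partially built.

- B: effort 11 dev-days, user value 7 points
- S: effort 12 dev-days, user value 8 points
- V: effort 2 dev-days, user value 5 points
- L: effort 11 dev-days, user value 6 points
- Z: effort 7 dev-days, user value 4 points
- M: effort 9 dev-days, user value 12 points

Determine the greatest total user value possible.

Take V, Z, and M: effort 2 + 7 + 9 = 18 ≤ 20, user value 5 + 4 + 12 = 21.
No other feasible combination does better.

21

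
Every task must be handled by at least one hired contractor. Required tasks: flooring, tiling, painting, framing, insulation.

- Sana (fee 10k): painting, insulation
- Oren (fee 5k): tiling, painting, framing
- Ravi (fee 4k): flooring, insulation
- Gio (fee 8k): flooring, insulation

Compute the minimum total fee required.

9

This is an integer covering problem.
Choose Oren and Ravi: together they cover flooring, tiling, painting, framing, insulation — every task.
Total fee: 5 + 4 = 9.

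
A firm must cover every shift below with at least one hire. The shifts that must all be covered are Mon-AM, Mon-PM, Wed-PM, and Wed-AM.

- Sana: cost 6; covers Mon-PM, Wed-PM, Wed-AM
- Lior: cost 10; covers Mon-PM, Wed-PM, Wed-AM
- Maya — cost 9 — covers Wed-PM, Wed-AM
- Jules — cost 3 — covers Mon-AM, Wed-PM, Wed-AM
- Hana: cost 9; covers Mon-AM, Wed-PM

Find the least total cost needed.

9

Choose Sana and Jules: together they cover Mon-AM, Mon-PM, Wed-PM, Wed-AM — every shift.
Total cost: 6 + 3 = 9.
No cover costs less than 9.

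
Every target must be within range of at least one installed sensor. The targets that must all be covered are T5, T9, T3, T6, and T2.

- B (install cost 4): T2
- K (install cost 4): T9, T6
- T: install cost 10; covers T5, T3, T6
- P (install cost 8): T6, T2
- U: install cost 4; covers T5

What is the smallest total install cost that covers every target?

18

The greedy cost-per-new-target heuristic would pick K, B, U, and T for 22, but a cheaper cover exists.
Choose B, K, and T: together they cover T5, T9, T3, T6, T2 — every target.
Total install cost: 4 + 4 + 10 = 18.
No cover costs less than 18.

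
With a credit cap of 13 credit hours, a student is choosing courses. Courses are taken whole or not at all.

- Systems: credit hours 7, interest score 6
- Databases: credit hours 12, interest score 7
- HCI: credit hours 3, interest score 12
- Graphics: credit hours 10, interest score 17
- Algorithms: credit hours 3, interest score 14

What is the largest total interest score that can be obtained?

32

Treat it as a binary knapsack problem.
Allowing fractional choices, the relaxed optimum would be about 37.9, but courses are indivisible.
Systems + HCI + Algorithms: credit hours 7 + 3 + 3 = 13 ≤ 13, interest score 6 + 12 + 14 = 32.
HCI + Graphics: credit hours 3 + 10 = 13 ≤ 13, interest score 12 + 17 = 29.
Graphics + Algorithms: credit hours 10 + 3 = 13 ≤ 13, interest score 17 + 14 = 31.
Best is Systems, HCI, and Algorithms with total interest score 32.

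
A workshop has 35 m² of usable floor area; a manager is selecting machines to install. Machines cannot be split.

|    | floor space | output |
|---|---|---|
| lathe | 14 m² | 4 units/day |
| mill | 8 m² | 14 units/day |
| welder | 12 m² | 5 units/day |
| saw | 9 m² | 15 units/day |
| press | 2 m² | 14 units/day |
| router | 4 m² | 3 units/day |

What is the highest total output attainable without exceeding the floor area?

51

Take mill, welder, saw, press, and router: floor space 8 + 12 + 9 + 2 + 4 = 35 ≤ 35, output 14 + 5 + 15 + 14 + 3 = 51.
No other feasible combination does better.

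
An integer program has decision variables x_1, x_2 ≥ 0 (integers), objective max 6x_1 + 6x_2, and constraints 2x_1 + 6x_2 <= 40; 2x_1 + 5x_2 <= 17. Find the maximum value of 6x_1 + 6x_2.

The continuous relaxation peaks at (8.5, 0) with value 51.00; rounding to a feasible lattice point costs some objective.
(x_1,x_2)=(8,0): 2·8+6·0=16≤40, 2·8+5·0=16≤17, objective 48.
(x_1,x_2)=(7,0): 2·7+6·0=14≤40, 2·7+5·0=14≤17, objective 42.
Maximum is 48 at (x_1,x_2)=(8,0).

48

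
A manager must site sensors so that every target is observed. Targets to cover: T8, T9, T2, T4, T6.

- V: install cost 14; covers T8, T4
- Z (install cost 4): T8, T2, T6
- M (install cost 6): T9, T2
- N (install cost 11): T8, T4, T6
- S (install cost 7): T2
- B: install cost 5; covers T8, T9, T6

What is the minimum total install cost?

17

The greedy cost-per-new-target heuristic would pick Z, B, and N for 20, but a cheaper cover exists.
Choose M and N: together they cover T8, T9, T2, T4, T6 — every target.
Total install cost: 6 + 11 = 17.
No cover costs less than 17.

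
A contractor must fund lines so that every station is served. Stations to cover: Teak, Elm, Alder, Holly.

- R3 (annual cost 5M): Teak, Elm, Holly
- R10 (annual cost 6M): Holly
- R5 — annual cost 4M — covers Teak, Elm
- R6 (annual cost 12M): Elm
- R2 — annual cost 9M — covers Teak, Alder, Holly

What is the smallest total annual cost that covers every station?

The greedy cost-per-new-station heuristic would pick R3 and R2 for 14, but a cheaper cover exists.
Choose R5 and R2: together they cover Teak, Elm, Alder, Holly — every station.
Total annual cost: 4 + 9 = 13.
No cover costs less than 13.

13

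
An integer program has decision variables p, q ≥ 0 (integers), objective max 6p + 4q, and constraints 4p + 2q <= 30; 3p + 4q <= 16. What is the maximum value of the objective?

30

(p,q)=(5,0): 4·5+2·0=20≤30, 3·5+4·0=15≤16, objective 30.
(p,q)=(4,1): 4·4+2·1=18≤30, 3·4+4·1=16≤16, objective 28.
(p,q)=(4,0): 4·4+2·0=16≤30, 3·4+4·0=12≤16, objective 24.
No feasible integer point exceeds 30.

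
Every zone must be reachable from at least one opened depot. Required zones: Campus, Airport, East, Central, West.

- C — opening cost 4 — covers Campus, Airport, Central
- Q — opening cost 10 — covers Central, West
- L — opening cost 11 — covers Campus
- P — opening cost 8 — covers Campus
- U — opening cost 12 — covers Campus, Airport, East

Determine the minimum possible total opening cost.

This is an integer covering problem.
The greedy cost-per-new-zone heuristic would pick C, Q, and U for 26, but a cheaper cover exists.
Choose Q and U: together they cover Campus, Airport, East, Central, West — every zone.
Total opening cost: 10 + 12 = 22.
No cover costs less than 22.

22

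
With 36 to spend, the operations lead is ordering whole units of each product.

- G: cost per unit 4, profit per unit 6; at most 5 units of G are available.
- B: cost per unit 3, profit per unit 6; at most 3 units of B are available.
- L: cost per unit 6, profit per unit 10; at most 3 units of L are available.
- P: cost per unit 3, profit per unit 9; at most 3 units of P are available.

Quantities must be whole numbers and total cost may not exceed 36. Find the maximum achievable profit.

75

This is a bounded integer knapsack.
P has the best ratio (9/3); taking only P gives at most 3×9 = 27 (stopped by the supply cap of 3).
Mixing does better — 3×B, 3×L, and 3×P: cost 36 ≤ 36, profit 3·6 + 3·10 + 3·9 = 75.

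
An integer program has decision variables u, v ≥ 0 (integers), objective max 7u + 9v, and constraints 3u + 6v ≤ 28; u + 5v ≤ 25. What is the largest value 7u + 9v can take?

(u,v)=(9,0): 3·9+6·0=27≤28, 1·9+5·0=9≤25, objective 63.
(u,v)=(8,0): 3·8+6·0=24≤28, 1·8+5·0=8≤25, objective 56.
Maximum is 63 at (u,v)=(9,0).

63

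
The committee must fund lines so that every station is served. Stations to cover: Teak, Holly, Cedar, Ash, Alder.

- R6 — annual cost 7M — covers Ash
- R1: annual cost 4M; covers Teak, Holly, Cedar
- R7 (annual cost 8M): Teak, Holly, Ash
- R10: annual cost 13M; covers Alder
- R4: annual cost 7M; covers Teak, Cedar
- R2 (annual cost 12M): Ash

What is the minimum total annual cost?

This is a weighted set-cover instance.
Choose R6, R1, and R10: together they cover Teak, Holly, Cedar, Ash, Alder — every station.
Total annual cost: 7 + 4 + 13 = 24.
No cover costs less than 24.

24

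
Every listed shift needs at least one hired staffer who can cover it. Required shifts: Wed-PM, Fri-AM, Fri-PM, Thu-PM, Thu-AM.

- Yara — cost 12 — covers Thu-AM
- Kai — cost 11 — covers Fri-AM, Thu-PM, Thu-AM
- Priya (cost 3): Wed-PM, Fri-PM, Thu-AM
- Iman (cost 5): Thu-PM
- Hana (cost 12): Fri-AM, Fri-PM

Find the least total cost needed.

14

The greedy cost-per-new-shift heuristic would pick Priya, Iman, and Kai for 19, but a cheaper cover exists.
Choose Kai and Priya: together they cover Wed-PM, Fri-AM, Fri-PM, Thu-PM, Thu-AM — every shift.
Total cost: 11 + 3 = 14.
No cover costs less than 14.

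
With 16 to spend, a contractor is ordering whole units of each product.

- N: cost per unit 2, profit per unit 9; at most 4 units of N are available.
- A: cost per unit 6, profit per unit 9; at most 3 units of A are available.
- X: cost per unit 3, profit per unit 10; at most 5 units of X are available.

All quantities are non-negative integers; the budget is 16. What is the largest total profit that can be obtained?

58

Take 2×N and 4×X: cost 16 ≤ 16, profit 2·9 + 4·10 = 58.
No other integer combination yields more.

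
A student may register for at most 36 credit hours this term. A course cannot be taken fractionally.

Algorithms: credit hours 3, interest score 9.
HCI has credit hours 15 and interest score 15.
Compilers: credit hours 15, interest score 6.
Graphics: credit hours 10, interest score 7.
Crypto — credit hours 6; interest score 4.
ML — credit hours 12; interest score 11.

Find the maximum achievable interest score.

39

Algorithms + HCI + Graphics + Crypto: credit hours 3 + 15 + 10 + 6 = 34 ≤ 36, interest score 9 + 15 + 7 + 4 = 35.
Algorithms + HCI + Crypto + ML: credit hours 3 + 15 + 6 + 12 = 36 ≤ 36, interest score 9 + 15 + 4 + 11 = 39.
Algorithms + HCI + ML: credit hours 3 + 15 + 12 = 30 ≤ 36, interest score 9 + 15 + 11 = 35.
Best is Algorithms, HCI, Crypto, and ML with total interest score 39.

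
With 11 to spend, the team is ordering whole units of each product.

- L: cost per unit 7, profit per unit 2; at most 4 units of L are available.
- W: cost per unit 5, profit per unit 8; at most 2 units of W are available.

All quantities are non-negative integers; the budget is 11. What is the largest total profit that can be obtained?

16

This is a bounded integer knapsack.
W has the best ratio (8/5); taking only W gives at most 2×8 = 16 (stopped by the cost limit).
Optimal: 2×W: cost 10 ≤ 11, profit 2·8 = 16.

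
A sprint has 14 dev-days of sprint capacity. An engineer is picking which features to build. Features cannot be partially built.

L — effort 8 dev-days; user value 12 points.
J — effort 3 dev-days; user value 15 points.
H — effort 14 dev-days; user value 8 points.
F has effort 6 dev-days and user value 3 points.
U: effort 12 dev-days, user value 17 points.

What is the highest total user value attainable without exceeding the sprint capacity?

Treat it as a binary knapsack problem.
Take L and J: effort 8 + 3 = 11 ≤ 14, user value 12 + 15 = 27.
No other feasible combination does better.

27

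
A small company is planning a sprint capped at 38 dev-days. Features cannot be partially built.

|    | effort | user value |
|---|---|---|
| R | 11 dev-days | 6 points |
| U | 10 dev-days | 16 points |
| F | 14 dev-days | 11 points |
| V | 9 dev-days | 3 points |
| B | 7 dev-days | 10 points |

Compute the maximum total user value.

37

Take U, F, and B: effort 10 + 14 + 7 = 31 ≤ 38, user value 16 + 11 + 10 = 37.
No other feasible combination does better.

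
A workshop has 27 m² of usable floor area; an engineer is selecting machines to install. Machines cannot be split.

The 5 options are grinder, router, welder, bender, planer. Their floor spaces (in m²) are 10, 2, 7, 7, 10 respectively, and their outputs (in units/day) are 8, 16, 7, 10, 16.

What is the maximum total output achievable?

49

Take router, welder, bender, and planer: floor space 2 + 7 + 7 + 10 = 26 ≤ 27, output 16 + 7 + 10 + 16 = 49.
No other feasible combination does better.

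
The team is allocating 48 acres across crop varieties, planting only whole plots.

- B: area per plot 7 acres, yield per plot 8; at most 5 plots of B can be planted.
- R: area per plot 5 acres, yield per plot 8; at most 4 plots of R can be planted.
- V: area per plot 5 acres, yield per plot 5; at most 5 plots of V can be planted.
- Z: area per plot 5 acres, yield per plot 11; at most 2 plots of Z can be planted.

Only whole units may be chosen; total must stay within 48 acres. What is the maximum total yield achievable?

2×B, 4×R, and 2×Z: area 44 ≤ 48, yield 2·8 + 4·8 + 2·11 = 70.
1×B, 4×R, 2×V, and 2×Z: area 47 ≤ 48, yield 1·8 + 4·8 + 2·5 + 2·11 = 72.
Best is 72.

72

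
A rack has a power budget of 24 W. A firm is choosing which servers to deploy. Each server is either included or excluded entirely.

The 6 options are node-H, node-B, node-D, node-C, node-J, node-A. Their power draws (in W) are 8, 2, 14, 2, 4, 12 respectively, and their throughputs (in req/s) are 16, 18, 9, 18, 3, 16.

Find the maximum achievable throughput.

68

This is an integer program with binary decision variables.
node-H + node-B + node-C + node-A: power draw 8 + 2 + 2 + 12 = 24 ≤ 24, throughput 16 + 18 + 18 + 16 = 68.
node-B + node-C + node-J + node-A: power draw 2 + 2 + 4 + 12 = 20 ≤ 24, throughput 18 + 18 + 3 + 16 = 55.
node-H + node-B + node-C + node-J: power draw 8 + 2 + 2 + 4 = 16 ≤ 24, throughput 16 + 18 + 18 + 3 = 55.
Best is node-H, node-B, node-C, and node-A with total throughput 68.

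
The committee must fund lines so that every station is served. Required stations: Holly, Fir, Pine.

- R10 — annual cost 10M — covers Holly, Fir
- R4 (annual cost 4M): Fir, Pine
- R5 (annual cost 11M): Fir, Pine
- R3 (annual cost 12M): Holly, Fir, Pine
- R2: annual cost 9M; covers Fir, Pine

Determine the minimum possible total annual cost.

The greedy cost-per-new-station heuristic would pick R4 and R10 for 14, but a cheaper cover exists.
R3 alone covers Holly, Fir, Pine — every station.
Total annual cost: 12.
No cover costs less than 12.

12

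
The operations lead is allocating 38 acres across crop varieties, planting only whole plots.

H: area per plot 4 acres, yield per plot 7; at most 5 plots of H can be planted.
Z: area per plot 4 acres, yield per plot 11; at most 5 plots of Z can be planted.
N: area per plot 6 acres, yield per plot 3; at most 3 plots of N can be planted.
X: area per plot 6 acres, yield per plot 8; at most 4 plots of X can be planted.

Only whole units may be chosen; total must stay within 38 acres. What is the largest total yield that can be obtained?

Z has the best ratio (11/4); taking only Z gives at most 5×11 = 55 (stopped by the supply cap of 5).
Mixing does better — 3×H, 5×Z, and 1×X: area 38 ≤ 38, yield 3·7 + 5·11 + 1·8 = 84.

84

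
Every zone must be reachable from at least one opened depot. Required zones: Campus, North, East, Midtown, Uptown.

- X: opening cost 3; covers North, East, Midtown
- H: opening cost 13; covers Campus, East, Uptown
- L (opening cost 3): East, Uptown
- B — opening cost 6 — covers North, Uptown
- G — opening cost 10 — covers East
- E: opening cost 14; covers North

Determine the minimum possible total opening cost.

16

This is an integer covering problem.
The greedy cost-per-new-zone heuristic would pick X, L, and H for 19, but a cheaper cover exists.
Choose X and H: together they cover Campus, North, East, Midtown, Uptown — every zone.
Total opening cost: 3 + 13 = 16.
No cover costs less than 16.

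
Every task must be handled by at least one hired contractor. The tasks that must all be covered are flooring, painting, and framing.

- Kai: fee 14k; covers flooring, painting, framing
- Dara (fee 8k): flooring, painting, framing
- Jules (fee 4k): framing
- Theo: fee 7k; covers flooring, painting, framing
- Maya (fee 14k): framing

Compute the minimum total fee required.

Theo alone covers flooring, painting, framing — every task.
Total fee: 7.
No cover costs less than 7.

7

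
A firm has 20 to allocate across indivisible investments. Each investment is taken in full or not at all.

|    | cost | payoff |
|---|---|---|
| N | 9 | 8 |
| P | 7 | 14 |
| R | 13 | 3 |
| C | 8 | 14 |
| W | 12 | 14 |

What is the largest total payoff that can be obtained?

28

Allowing fractional choices, the relaxed optimum would be about 33.8, but investments are indivisible.
P + C: cost 7 + 8 = 15 ≤ 20, payoff 14 + 14 = 28.
C + W: cost 8 + 12 = 20 ≤ 20, payoff 14 + 14 = 28.
P + W: cost 7 + 12 = 19 ≤ 20, payoff 14 + 14 = 28.
The maximum payoff is 28; one optimal choice is P and C.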